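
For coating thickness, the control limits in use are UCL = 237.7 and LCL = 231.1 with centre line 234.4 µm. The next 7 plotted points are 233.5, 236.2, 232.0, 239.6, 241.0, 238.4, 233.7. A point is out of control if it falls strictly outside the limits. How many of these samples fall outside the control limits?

Compare each point to [231.1, 237.7]: sample 4 = 239.6 > UCL; sample 5 = 241.0 > UCL; sample 6 = 238.4 > UCL.

3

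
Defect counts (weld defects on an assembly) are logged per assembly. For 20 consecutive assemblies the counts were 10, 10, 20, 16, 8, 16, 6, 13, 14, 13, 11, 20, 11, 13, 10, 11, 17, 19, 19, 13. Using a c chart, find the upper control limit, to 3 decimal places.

24.523

c̄ = (10 + 10 + 20 + 16 + 8 + 16 + 6 + 13 + 14 + 13 + 11 + 20 + 11 + 13 + 10 + 11 + 17 + 19 + 19 + 13) / 20 = 270 / 20 = 13.5000
UCL = c̄ + 3√c̄ = 13.5000 + 3 × √13.5000 = 13.5000 + 3 × 3.6742 = 24.5227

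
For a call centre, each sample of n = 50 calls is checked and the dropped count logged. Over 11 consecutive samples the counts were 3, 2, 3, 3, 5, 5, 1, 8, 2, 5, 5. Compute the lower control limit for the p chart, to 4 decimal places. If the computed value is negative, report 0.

p̄ = Σdᵢ / (k·n) = 42 / (11 × 50) = 0.07636
LCL = p̄ − 3·√(p̄(1−p̄)/n) = 0.07636 − 3 × 0.03756 = -0.03631 → 0 (negative, so LCL = 0)

0.0000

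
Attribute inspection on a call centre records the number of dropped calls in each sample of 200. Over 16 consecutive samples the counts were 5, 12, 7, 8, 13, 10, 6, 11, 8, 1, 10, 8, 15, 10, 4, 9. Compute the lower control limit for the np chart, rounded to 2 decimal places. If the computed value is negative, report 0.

p̄ = Σdᵢ / (k·n) = 137 / (16 × 200) = 0.04281
LCL = np̄ − 3·√(np̄(1−p̄)) = 8.5625 − 3 × 2.8629 = -0.0261 → 0 (negative, so LCL = 0)

0.00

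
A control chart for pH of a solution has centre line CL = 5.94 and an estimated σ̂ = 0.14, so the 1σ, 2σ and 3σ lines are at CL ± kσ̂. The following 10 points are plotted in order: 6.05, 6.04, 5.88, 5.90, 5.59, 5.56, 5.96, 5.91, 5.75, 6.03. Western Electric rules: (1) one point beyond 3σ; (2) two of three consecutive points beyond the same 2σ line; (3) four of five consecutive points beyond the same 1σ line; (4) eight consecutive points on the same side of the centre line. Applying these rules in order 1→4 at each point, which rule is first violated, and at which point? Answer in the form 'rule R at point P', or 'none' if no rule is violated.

Zone of each point (C = within 1σ̂, B = 1σ̂–2σ̂, A = 2σ̂–3σ̂, * = beyond 3σ̂; sign = side of CL): 1:+C, 2:+C, 3:-C, 4:-C, 5:-A, 6:-A, 7:+C, 8:-C, 9:-B, 10:+C
Rule 2 (two of three consecutive points beyond the same 2σ limit) is satisfied at point 6.

rule 2 at point 6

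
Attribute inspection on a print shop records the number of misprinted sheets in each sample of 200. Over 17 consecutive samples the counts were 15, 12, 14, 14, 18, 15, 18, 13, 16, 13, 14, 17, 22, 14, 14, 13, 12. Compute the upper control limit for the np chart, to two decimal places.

p̄ = Σdᵢ / (k·n) = 254 / (17 × 200) = 0.07471
UCL = np̄ + 3·√(np̄(1−p̄)) = 14.9412 + 3 × √(14.9412×0.92529) = 14.9412 + 3 × 3.7182 = 26.0958

26.10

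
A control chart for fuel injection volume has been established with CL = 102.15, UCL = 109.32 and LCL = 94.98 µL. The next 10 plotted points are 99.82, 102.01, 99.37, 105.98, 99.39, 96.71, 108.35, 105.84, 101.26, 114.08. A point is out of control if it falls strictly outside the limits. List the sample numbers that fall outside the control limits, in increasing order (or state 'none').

10

Compare each point to [94.98, 109.32]: sample 10 = 114.08 > UCL.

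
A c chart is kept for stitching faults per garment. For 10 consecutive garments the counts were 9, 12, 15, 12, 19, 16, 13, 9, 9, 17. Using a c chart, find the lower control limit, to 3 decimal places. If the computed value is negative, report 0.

c̄ = (9 + 12 + 15 + 12 + 19 + 16 + 13 + 9 + 9 + 17) / 10 = 131 / 10 = 13.1000
LCL = c̄ − 3√c̄ = 13.1000 − 3 × 3.6194 = 2.2418

2.242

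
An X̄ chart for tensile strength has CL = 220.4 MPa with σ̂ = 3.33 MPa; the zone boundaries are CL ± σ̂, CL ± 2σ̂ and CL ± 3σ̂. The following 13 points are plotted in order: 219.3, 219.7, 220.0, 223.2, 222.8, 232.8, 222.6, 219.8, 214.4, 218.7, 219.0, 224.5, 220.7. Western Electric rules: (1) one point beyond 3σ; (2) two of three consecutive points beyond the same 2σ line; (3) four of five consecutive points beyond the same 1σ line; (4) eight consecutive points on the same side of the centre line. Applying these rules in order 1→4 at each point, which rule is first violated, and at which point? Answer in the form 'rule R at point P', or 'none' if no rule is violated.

Zone of each point (C = within 1σ̂, B = 1σ̂–2σ̂, A = 2σ̂–3σ̂, * = beyond 3σ̂; sign = side of CL): 1:-C, 2:-C, 3:-C, 4:+C, 5:+C, 6:+*, 7:+C, 8:-C, 9:-B, 10:-C, 11:-C, 12:+B, 13:+C
Rule 1 (one point beyond the 3σ limits) is satisfied at point 6.

rule 1 at point 6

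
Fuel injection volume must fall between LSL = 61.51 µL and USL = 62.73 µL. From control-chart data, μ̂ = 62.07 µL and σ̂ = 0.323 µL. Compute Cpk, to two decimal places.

Cpu = (USL − μ̂) / (3σ̂) = (62.73 − 62.07) / (3 × 0.323) = 0.6811; Cpl = (μ̂ − LSL) / (3σ̂) = (62.07 − 61.51) / (3 × 0.323) = 0.5779; Cpk = min(Cpu, Cpl) = 0.5779

0.58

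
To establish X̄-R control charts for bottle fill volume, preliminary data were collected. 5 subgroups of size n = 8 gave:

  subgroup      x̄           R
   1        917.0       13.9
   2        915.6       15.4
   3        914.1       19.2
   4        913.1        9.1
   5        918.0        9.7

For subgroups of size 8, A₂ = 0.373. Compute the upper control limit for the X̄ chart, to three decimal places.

920.581

X̄̄ = (917.0 + 915.6 + 914.1 + 913.1 + 918.0) / 5 = 4577.8000 / 5 = 915.5600
R̄ = (13.9 + 15.4 + 19.2 + 9.1 + 9.7) / 5 = 67.3000 / 5 = 13.4600
UCL = X̄̄ + A₂·R̄ = 915.5600 + 0.373 × 13.4600 = 920.5806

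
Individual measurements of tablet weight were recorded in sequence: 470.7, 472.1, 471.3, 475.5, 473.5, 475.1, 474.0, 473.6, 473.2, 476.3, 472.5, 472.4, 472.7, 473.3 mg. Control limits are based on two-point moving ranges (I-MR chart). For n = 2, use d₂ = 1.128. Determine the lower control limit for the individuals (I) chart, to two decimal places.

469.25

X̄ = (470.7 + 472.1 + 471.3 + 475.5 + 473.5 + 475.1 + 474.0 + 473.6 + 473.2 + 476.3 + 472.5 + 472.4 + 472.7 + 473.3) / 14 = 473.3000
Moving ranges: 1.4, 0.8, 4.2, 2.0, 1.6, 1.1, 0.4, 0.4, 3.1, 3.8, 0.1, 0.3, 0.6; M̄R̄ = 19.8000 / 13 = 1.5231
LCL = X̄ − 3·M̄R̄/d₂ = 473.3000 − 3 × 1.5231 / 1.128 = 469.2493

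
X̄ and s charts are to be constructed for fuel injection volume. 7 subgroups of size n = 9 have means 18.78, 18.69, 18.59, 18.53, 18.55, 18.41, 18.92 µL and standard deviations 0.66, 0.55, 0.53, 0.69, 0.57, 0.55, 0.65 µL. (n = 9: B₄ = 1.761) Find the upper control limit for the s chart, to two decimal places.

s̄ = (0.66 + 0.55 + 0.53 + 0.69 + 0.57 + 0.55 + 0.65) / 7 = 0.6000
UCL_s = B₄·s̄ = 1.761 × 0.6000 = 1.0566

1.06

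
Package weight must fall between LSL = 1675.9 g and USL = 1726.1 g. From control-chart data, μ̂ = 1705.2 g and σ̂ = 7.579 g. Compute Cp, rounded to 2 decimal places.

1.10

Cp = (USL − LSL) / (6σ̂) = (1726.1 − 1675.9) / (6 × 7.579) = 50.2000 / 45.4740 = 1.1039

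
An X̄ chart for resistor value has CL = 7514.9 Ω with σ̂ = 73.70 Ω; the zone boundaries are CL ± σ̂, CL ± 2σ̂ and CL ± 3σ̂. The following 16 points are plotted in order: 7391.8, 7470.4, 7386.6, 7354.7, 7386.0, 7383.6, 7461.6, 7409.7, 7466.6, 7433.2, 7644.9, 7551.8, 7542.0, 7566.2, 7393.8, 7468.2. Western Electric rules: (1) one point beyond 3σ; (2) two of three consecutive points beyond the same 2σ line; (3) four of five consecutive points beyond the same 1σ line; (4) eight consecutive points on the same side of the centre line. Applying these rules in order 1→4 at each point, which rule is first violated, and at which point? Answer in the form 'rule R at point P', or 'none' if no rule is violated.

Zone of each point (C = within 1σ̂, B = 1σ̂–2σ̂, A = 2σ̂–3σ̂, * = beyond 3σ̂; sign = side of CL): 1:-B, 2:-C, 3:-B, 4:-A, 5:-B, 6:-B, 7:-C, 8:-B, 9:-C, 10:-B, 11:+B, 12:+C, 13:+C, 14:+C, 15:-B, 16:-C
Rule 3 (four of five consecutive points beyond the same 1σ limit) is satisfied at point 5.

rule 3 at point 5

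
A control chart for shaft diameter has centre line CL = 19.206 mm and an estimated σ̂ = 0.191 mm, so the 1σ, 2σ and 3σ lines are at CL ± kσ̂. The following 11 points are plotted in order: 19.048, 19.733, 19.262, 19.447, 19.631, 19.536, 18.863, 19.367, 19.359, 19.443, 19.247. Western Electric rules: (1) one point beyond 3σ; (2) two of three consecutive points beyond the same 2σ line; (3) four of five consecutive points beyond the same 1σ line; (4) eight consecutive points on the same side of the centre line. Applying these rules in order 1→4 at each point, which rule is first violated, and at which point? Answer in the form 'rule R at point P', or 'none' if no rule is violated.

Zone of each point (C = within 1σ̂, B = 1σ̂–2σ̂, A = 2σ̂–3σ̂, * = beyond 3σ̂; sign = side of CL): 1:-C, 2:+A, 3:+C, 4:+B, 5:+A, 6:+B, 7:-B, 8:+C, 9:+C, 10:+B, 11:+C
Rule 3 (four of five consecutive points beyond the same 1σ limit) is satisfied at point 6.

rule 3 at point 6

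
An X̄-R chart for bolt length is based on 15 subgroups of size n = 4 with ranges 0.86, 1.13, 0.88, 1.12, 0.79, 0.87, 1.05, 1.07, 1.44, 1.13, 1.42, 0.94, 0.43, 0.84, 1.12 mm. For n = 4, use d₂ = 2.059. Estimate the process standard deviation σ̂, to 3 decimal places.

R̄ = (0.86 + 1.13 + 0.88 + 1.12 + 0.79 + 0.87 + 1.05 + 1.07 + 1.44 + 1.13 + 1.42 + 0.94 + 0.43 + 0.84 + 1.12) / 15 = 1.0060
σ̂ = R̄ / d₂ = 1.0060 / 2.059 = 0.4886

0.489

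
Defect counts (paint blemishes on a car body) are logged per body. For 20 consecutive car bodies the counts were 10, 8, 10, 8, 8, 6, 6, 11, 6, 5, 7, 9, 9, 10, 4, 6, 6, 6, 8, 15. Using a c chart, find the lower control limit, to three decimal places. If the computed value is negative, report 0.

c̄ = (10 + 8 + 10 + 8 + 8 + 6 + 6 + 11 + 6 + 5 + 7 + 9 + 9 + 10 + 4 + 6 + 6 + 6 + 8 + 15) / 20 = 158 / 20 = 7.9000
LCL = c̄ − 3√c̄ = 7.9000 − 3 × 2.8107 = -0.5321 → 0 (cannot be negative)

0.000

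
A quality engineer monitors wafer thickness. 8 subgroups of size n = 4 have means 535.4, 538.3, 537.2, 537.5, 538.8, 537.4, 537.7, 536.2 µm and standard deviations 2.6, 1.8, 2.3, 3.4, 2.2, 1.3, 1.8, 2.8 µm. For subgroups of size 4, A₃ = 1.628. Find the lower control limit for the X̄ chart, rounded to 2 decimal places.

533.61

X̄̄ = (535.4 + 538.3 + 537.2 + 537.5 + 538.8 + 537.4 + 537.7 + 536.2) / 8 = 537.3125
s̄ = (2.6 + 1.8 + 2.3 + 3.4 + 2.2 + 1.3 + 1.8 + 2.8) / 8 = 2.2750
LCL = X̄̄ − A₃·s̄ = 537.3125 − 1.628 × 2.2750 = 533.6088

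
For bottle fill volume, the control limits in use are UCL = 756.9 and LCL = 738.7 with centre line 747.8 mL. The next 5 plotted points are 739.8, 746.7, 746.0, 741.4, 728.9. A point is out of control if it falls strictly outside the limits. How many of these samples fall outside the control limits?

Compare each point to [738.7, 756.9]: sample 5 = 728.9 < LCL.

1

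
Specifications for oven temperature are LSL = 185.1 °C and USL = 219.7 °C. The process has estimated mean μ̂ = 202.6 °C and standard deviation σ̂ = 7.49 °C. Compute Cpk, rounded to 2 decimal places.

Cpu = (USL − μ̂) / (3σ̂) = (219.7 − 202.6) / (3 × 7.49) = 0.7610; Cpl = (μ̂ − LSL) / (3σ̂) = (202.6 − 185.1) / (3 × 7.49) = 0.7788; Cpk = min(Cpu, Cpl) = 0.7610

0.76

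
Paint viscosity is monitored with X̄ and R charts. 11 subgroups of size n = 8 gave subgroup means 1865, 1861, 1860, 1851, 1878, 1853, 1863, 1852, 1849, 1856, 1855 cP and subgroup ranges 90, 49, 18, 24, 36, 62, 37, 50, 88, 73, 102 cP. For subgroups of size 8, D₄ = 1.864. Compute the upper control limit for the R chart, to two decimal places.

R̄ = (90 + 49 + 18 + 24 + 36 + 62 + 37 + 50 + 88 + 73 + 102) / 11 = 629.0000 / 11 = 57.1818
UCL_R = D₄·R̄ = 1.864 × 57.1818 = 106.5869

106.59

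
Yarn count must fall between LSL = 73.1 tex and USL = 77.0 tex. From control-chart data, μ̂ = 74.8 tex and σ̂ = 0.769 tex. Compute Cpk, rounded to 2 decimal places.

0.74

Cpu = (USL − μ̂) / (3σ̂) = (77.0 − 74.8) / (3 × 0.769) = 0.9536; Cpl = (μ̂ − LSL) / (3σ̂) = (74.8 − 73.1) / (3 × 0.769) = 0.7369; Cpk = min(Cpu, Cpl) = 0.7369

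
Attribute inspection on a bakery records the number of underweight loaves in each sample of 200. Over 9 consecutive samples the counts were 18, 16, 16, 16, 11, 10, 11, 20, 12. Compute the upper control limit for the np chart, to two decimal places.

25.43

p̄ = Σdᵢ / (k·n) = 130 / (9 × 200) = 0.07222
UCL = np̄ + 3·√(np̄(1−p̄)) = 14.4444 + 3 × √(14.4444×0.92778) = 14.4444 + 3 × 3.6608 = 25.4268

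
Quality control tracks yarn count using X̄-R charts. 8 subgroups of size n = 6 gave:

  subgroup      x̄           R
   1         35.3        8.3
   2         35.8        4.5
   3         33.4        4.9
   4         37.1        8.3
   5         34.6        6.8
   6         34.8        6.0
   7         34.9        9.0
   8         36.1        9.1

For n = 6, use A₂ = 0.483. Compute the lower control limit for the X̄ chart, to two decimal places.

31.81

X̄̄ = (35.3 + 35.8 + 33.4 + 37.1 + 34.6 + 34.8 + 34.9 + 36.1) / 8 = 282.0000 / 8 = 35.2500
R̄ = (8.3 + 4.5 + 4.9 + 8.3 + 6.8 + 6.0 + 9.0 + 9.1) / 8 = 56.9000 / 8 = 7.1125
LCL = X̄̄ − A₂·R̄ = 35.2500 − 0.483 × 7.1125 = 31.8147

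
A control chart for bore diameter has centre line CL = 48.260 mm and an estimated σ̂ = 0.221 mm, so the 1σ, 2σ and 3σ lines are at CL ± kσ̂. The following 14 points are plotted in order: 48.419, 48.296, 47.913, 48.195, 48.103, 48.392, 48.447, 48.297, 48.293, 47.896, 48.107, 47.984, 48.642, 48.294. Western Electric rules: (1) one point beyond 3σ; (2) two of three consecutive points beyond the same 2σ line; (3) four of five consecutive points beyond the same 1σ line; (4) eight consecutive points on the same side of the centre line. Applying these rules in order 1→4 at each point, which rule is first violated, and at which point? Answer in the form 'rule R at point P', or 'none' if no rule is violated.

Zone of each point (C = within 1σ̂, B = 1σ̂–2σ̂, A = 2σ̂–3σ̂, * = beyond 3σ̂; sign = side of CL): 1:+C, 2:+C, 3:-B, 4:-C, 5:-C, 6:+C, 7:+C, 8:+C, 9:+C, 10:-B, 11:-C, 12:-B, 13:+B, 14:+C
No rule fires across all 14 points.

none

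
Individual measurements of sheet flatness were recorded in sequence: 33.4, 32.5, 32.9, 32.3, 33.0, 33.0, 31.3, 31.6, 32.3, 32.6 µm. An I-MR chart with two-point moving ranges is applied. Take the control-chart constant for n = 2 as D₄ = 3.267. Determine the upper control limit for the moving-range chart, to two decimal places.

Moving ranges: 0.9, 0.4, 0.6, 0.7, 0.0, 1.7, 0.3, 0.7, 0.3; M̄R̄ = 5.6000 / 9 = 0.6222
UCL_MR = D₄·M̄R̄ = 3.267 × 0.6222 = 2.0328

2.03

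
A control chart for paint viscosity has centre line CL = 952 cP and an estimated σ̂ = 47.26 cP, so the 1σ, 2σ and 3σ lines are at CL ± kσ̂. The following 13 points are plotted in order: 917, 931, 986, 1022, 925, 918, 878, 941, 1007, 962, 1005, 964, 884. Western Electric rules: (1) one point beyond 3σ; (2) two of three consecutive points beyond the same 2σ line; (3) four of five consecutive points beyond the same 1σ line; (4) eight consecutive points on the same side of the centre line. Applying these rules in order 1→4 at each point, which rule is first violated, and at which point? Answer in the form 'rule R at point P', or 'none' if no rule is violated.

none

Zone of each point (C = within 1σ̂, B = 1σ̂–2σ̂, A = 2σ̂–3σ̂, * = beyond 3σ̂; sign = side of CL): 1:-C, 2:-C, 3:+C, 4:+B, 5:-C, 6:-C, 7:-B, 8:-C, 9:+B, 10:+C, 11:+B, 12:+C, 13:-B
No rule fires across all 13 points.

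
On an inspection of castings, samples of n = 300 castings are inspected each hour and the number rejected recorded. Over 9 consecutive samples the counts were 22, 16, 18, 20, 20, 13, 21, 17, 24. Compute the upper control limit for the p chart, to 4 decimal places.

0.1055

p̄ = Σdᵢ / (k·n) = 171 / (9 × 300) = 0.06333
UCL = p̄ + 3·√(p̄(1−p̄)/n) = 0.06333 + 3 × √(0.06333×0.93667/300) = 0.06333 + 3 × 0.01406 = 0.10552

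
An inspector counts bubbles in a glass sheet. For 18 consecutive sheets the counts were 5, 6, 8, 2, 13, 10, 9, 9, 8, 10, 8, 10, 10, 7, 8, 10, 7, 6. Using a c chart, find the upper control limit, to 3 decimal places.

c̄ = (5 + 6 + 8 + 2 + 13 + 10 + 9 + 9 + 8 + 10 + 8 + 10 + 10 + 7 + 8 + 10 + 7 + 6) / 18 = 146 / 18 = 8.1111
UCL = c̄ + 3√c̄ = 8.1111 + 3 × √8.1111 = 8.1111 + 3 × 2.8480 = 16.6551

16.655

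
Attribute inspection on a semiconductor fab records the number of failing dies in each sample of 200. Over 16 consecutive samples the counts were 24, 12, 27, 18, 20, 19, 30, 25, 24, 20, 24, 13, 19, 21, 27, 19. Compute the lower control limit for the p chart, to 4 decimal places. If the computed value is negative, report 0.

p̄ = Σdᵢ / (k·n) = 342 / (16 × 200) = 0.10687
LCL = p̄ − 3·√(p̄(1−p̄)/n) = 0.10687 − 3 × 0.02185 = 0.04134

0.0413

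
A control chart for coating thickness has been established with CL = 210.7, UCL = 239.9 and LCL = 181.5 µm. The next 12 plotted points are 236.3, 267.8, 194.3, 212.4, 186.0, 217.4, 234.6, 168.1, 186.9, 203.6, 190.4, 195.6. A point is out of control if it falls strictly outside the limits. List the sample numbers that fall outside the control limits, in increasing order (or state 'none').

2, 8

Compare each point to [181.5, 239.9]: sample 2 = 267.8 > UCL; sample 8 = 168.1 < LCL.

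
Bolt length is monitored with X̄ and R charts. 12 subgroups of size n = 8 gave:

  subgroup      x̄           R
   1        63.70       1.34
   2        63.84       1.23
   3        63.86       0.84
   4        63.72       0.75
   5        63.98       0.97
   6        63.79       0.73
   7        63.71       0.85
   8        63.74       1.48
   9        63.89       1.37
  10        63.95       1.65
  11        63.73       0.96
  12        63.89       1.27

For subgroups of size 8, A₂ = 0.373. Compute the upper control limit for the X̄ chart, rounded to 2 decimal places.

64.23

X̄̄ = (63.70 + 63.84 + 63.86 + 63.72 + 63.98 + 63.79 + 63.71 + 63.74 + 63.89 + 63.95 + 63.73 + 63.89) / 12 = 765.8000 / 12 = 63.8167
R̄ = (1.34 + 1.23 + 0.84 + 0.75 + 0.97 + 0.73 + 0.85 + 1.48 + 1.37 + 1.65 + 0.96 + 1.27) / 12 = 13.4400 / 12 = 1.1200
UCL = X̄̄ + A₂·R̄ = 63.8167 + 0.373 × 1.1200 = 64.2344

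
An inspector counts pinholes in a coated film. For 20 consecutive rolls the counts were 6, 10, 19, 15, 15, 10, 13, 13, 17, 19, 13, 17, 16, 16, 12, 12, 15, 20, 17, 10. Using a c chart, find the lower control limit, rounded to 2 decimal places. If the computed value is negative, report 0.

2.93

c̄ = (6 + 10 + 19 + 15 + 15 + 10 + 13 + 13 + 17 + 19 + 13 + 17 + 16 + 16 + 12 + 12 + 15 + 20 + 17 + 10) / 20 = 285 / 20 = 14.2500
LCL = c̄ − 3√c̄ = 14.2500 − 3 × 3.7749 = 2.9252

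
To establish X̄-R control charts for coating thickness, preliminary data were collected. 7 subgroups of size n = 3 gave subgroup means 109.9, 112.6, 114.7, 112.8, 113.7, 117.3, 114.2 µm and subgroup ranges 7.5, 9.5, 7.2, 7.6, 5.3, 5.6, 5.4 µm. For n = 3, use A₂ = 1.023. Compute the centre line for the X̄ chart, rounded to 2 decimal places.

X̄̄ = (109.9 + 112.6 + 114.7 + 112.8 + 113.7 + 117.3 + 114.2) / 7 = 795.2000 / 7 = 113.6000
CL = X̄̄ = 113.6000

113.60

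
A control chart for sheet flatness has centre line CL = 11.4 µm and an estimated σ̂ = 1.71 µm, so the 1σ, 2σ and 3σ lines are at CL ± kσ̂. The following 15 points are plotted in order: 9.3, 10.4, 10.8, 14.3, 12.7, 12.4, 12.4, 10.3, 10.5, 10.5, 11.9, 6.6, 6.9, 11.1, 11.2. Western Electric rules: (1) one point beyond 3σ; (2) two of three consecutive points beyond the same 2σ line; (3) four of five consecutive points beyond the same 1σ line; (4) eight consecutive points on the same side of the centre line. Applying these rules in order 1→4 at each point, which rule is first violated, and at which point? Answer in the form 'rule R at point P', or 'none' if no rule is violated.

Zone of each point (C = within 1σ̂, B = 1σ̂–2σ̂, A = 2σ̂–3σ̂, * = beyond 3σ̂; sign = side of CL): 1:-B, 2:-C, 3:-C, 4:+B, 5:+C, 6:+C, 7:+C, 8:-C, 9:-C, 10:-C, 11:+C, 12:-A, 13:-A, 14:-C, 15:-C
Rule 2 (two of three consecutive points beyond the same 2σ limit) is satisfied at point 13.

rule 2 at point 13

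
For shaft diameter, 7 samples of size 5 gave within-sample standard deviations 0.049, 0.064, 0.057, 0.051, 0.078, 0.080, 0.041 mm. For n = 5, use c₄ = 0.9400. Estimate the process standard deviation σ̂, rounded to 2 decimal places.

0.06

s̄ = (0.049 + 0.064 + 0.057 + 0.051 + 0.078 + 0.080 + 0.041) / 7 = 0.0600
σ̂ = s̄ / c₄ = 0.0600 / 0.9400 = 0.0638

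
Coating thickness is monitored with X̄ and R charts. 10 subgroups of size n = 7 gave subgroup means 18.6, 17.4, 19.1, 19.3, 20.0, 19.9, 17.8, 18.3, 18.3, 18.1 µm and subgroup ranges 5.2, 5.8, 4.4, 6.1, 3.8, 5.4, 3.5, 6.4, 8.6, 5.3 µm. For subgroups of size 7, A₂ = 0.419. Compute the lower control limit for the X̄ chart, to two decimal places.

16.40

X̄̄ = (18.6 + 17.4 + 19.1 + 19.3 + 20.0 + 19.9 + 17.8 + 18.3 + 18.3 + 18.1) / 10 = 186.8000 / 10 = 18.6800
R̄ = (5.2 + 5.8 + 4.4 + 6.1 + 3.8 + 5.4 + 3.5 + 6.4 + 8.6 + 5.3) / 10 = 54.5000 / 10 = 5.4500
LCL = X̄̄ − A₂·R̄ = 18.6800 − 0.419 × 5.4500 = 16.3965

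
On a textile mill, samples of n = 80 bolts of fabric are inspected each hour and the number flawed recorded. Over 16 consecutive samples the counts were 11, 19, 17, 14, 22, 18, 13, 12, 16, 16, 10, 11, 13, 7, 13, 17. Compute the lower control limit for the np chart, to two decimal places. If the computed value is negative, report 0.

p̄ = Σdᵢ / (k·n) = 229 / (16 × 80) = 0.17891
LCL = np̄ − 3·√(np̄(1−p̄)) = 14.3125 − 3 × 3.4281 = 4.0282

4.03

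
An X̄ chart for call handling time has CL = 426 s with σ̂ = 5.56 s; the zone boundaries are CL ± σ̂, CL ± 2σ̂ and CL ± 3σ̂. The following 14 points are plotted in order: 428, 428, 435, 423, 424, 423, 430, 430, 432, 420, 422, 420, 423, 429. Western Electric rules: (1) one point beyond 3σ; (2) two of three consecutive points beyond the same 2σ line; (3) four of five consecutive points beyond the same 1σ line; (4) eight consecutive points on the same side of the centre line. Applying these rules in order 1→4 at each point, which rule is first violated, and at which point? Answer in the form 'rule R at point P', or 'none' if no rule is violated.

Zone of each point (C = within 1σ̂, B = 1σ̂–2σ̂, A = 2σ̂–3σ̂, * = beyond 3σ̂; sign = side of CL): 1:+C, 2:+C, 3:+B, 4:-C, 5:-C, 6:-C, 7:+C, 8:+C, 9:+B, 10:-B, 11:-C, 12:-B, 13:-C, 14:+C
No rule fires across all 14 points.

none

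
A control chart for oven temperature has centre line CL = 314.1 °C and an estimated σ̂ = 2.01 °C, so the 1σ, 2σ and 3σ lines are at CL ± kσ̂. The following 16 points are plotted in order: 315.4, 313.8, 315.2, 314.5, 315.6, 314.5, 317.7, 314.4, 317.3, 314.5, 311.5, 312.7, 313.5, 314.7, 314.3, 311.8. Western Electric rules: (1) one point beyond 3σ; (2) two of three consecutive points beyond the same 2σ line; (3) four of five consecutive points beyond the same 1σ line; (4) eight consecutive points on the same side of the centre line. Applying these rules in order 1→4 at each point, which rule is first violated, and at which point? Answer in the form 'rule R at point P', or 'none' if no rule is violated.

rule 4 at point 10

Zone of each point (C = within 1σ̂, B = 1σ̂–2σ̂, A = 2σ̂–3σ̂, * = beyond 3σ̂; sign = side of CL): 1:+C, 2:-C, 3:+C, 4:+C, 5:+C, 6:+C, 7:+B, 8:+C, 9:+B, 10:+C, 11:-B, 12:-C, 13:-C, 14:+C, 15:+C, 16:-B
Rule 4 (eight consecutive points on the same side of the centre line) is satisfied at point 10.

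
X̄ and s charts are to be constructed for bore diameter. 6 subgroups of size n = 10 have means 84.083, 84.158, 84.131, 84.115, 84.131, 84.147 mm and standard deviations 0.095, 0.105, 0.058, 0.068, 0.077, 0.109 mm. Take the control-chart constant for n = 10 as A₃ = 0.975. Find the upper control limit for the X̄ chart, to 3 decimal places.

84.211

X̄̄ = (84.083 + 84.158 + 84.131 + 84.115 + 84.131 + 84.147) / 6 = 84.1275
s̄ = (0.095 + 0.105 + 0.058 + 0.068 + 0.077 + 0.109) / 6 = 0.0853
UCL = X̄̄ + A₃·s̄ = 84.1275 + 0.975 × 0.0853 = 84.2107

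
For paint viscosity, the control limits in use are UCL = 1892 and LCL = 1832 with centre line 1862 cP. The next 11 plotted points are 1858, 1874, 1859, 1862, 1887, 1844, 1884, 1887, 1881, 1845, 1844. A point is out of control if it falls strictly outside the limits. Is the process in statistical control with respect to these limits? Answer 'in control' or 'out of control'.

All 11 points lie within [1832, 1892].

in control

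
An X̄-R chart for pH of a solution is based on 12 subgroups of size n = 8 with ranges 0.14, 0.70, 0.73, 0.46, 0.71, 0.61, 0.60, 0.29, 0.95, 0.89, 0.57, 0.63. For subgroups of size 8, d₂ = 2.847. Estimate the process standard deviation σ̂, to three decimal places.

R̄ = (0.14 + 0.70 + 0.73 + 0.46 + 0.71 + 0.61 + 0.60 + 0.29 + 0.95 + 0.89 + 0.57 + 0.63) / 12 = 0.6067
σ̂ = R̄ / d₂ = 0.6067 / 2.847 = 0.2131

0.213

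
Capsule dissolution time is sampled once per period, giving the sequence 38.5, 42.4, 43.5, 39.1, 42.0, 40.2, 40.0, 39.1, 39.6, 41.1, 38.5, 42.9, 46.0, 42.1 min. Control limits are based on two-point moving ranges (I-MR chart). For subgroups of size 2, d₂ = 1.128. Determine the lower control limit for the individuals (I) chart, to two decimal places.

34.69

X̄ = (38.5 + 42.4 + 43.5 + 39.1 + 42.0 + 40.2 + 40.0 + 39.1 + 39.6 + 41.1 + 38.5 + 42.9 + 46.0 + 42.1) / 14 = 41.0714
Moving ranges: 3.9, 1.1, 4.4, 2.9, 1.8, 0.2, 0.9, 0.5, 1.5, 2.6, 4.4, 3.1, 3.9; M̄R̄ = 31.2000 / 13 = 2.4000
LCL = X̄ − 3·M̄R̄/d₂ = 41.0714 − 3 × 2.4000 / 1.128 = 34.6884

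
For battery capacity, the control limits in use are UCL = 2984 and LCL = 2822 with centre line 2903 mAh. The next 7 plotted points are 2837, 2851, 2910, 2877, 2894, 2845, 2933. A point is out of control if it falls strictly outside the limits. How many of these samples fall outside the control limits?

All 7 points lie within [2822, 2984].

0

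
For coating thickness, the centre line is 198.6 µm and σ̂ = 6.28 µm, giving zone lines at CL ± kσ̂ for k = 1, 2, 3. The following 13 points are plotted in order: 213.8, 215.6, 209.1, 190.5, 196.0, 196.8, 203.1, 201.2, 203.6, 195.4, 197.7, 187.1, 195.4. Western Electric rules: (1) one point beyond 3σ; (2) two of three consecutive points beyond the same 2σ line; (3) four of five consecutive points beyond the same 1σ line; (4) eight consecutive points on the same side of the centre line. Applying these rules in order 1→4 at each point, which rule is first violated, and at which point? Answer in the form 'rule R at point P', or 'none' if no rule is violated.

rule 2 at point 2

Zone of each point (C = within 1σ̂, B = 1σ̂–2σ̂, A = 2σ̂–3σ̂, * = beyond 3σ̂; sign = side of CL): 1:+A, 2:+A, 3:+B, 4:-B, 5:-C, 6:-C, 7:+C, 8:+C, 9:+C, 10:-C, 11:-C, 12:-B, 13:-C
Rule 2 (two of three consecutive points beyond the same 2σ limit) is satisfied at point 2.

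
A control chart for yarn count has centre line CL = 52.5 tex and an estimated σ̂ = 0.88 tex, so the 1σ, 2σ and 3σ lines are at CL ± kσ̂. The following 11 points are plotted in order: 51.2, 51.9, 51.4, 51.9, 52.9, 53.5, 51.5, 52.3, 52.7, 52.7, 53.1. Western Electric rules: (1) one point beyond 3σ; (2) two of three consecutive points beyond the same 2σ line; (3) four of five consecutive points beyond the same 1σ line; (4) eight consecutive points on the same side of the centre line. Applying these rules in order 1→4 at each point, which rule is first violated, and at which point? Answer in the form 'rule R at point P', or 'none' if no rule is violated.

none

Zone of each point (C = within 1σ̂, B = 1σ̂–2σ̂, A = 2σ̂–3σ̂, * = beyond 3σ̂; sign = side of CL): 1:-B, 2:-C, 3:-B, 4:-C, 5:+C, 6:+B, 7:-B, 8:-C, 9:+C, 10:+C, 11:+C
No rule fires across all 11 points.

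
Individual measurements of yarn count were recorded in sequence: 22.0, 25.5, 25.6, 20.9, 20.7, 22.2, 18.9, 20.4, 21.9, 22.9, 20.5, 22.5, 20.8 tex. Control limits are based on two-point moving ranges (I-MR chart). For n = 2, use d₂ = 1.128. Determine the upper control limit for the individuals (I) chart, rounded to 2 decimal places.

X̄ = (22.0 + 25.5 + 25.6 + 20.9 + 20.7 + 22.2 + 18.9 + 20.4 + 21.9 + 22.9 + 20.5 + 22.5 + 20.8) / 13 = 21.9077
Moving ranges: 3.5, 0.1, 4.7, 0.2, 1.5, 3.3, 1.5, 1.5, 1.0, 2.4, 2.0, 1.7; M̄R̄ = 23.4000 / 12 = 1.9500
UCL = X̄ + 3·M̄R̄/d₂ = 21.9077 + 3 × 1.9500 / 1.128 = 27.0939

27.09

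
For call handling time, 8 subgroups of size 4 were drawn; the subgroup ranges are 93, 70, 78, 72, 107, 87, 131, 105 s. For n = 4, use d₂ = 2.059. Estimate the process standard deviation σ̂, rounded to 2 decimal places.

R̄ = (93 + 70 + 78 + 72 + 107 + 87 + 131 + 105) / 8 = 92.8750
σ̂ = R̄ / d₂ = 92.8750 / 2.059 = 45.1068

45.11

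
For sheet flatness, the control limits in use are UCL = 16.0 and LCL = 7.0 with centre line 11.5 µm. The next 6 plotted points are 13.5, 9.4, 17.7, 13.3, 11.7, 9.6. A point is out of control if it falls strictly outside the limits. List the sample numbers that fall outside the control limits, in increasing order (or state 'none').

Compare each point to [7.0, 16.0]: sample 3 = 17.7 > UCL.

3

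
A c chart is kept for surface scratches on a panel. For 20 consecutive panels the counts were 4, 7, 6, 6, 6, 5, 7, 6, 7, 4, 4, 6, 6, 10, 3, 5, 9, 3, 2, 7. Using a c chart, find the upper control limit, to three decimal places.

c̄ = (4 + 7 + 6 + 6 + 6 + 5 + 7 + 6 + 7 + 4 + 4 + 6 + 6 + 10 + 3 + 5 + 9 + 3 + 2 + 7) / 20 = 113 / 20 = 5.6500
UCL = c̄ + 3√c̄ = 5.6500 + 3 × √5.6500 = 5.6500 + 3 × 2.3770 = 12.7809

12.781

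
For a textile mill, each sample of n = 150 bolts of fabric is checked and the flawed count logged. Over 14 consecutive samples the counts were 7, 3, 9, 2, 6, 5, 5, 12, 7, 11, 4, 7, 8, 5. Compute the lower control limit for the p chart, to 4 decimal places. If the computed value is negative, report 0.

0.0000

p̄ = Σdᵢ / (k·n) = 91 / (14 × 150) = 0.04333
LCL = p̄ − 3·√(p̄(1−p̄)/n) = 0.04333 − 3 × 0.01662 = -0.00654 → 0 (negative, so LCL = 0)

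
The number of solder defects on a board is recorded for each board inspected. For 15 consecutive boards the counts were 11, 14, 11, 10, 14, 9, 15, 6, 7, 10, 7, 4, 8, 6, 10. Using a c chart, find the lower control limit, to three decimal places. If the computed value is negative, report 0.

c̄ = (11 + 14 + 11 + 10 + 14 + 9 + 15 + 6 + 7 + 10 + 7 + 4 + 8 + 6 + 10) / 15 = 142 / 15 = 9.4667
LCL = c̄ − 3√c̄ = 9.4667 − 3 × 3.0768 = 0.2363

0.236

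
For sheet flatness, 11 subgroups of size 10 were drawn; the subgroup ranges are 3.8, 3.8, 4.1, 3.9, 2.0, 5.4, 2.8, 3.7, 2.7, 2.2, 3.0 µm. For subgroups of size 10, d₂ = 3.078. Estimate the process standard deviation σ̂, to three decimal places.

R̄ = (3.8 + 3.8 + 4.1 + 3.9 + 2.0 + 5.4 + 2.8 + 3.7 + 2.7 + 2.2 + 3.0) / 11 = 3.4000
σ̂ = R̄ / d₂ = 3.4000 / 3.078 = 1.1046

1.105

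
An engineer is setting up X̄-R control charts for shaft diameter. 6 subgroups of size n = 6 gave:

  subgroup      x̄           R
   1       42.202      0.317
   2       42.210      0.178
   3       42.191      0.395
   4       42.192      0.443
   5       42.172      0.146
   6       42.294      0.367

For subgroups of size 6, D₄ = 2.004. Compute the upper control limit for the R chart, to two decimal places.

0.62

R̄ = (0.317 + 0.178 + 0.395 + 0.443 + 0.146 + 0.367) / 6 = 1.8460 / 6 = 0.3077
UCL_R = D₄·R̄ = 2.004 × 0.3077 = 0.6166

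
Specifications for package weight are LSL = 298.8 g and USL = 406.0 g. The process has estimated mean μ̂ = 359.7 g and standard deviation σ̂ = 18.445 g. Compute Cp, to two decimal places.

0.97

Cp = (USL − LSL) / (6σ̂) = (406.0 − 298.8) / (6 × 18.445) = 107.2000 / 110.6700 = 0.9686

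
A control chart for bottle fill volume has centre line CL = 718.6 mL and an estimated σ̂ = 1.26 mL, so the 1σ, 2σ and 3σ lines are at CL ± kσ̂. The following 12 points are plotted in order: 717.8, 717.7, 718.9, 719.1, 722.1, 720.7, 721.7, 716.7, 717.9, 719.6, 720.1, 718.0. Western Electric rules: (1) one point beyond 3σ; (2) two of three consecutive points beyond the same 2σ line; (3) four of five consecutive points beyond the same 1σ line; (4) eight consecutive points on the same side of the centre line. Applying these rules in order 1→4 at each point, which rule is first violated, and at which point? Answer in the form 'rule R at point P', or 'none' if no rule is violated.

rule 2 at point 7

Zone of each point (C = within 1σ̂, B = 1σ̂–2σ̂, A = 2σ̂–3σ̂, * = beyond 3σ̂; sign = side of CL): 1:-C, 2:-C, 3:+C, 4:+C, 5:+A, 6:+B, 7:+A, 8:-B, 9:-C, 10:+C, 11:+B, 12:-C
Rule 2 (two of three consecutive points beyond the same 2σ limit) is satisfied at point 7.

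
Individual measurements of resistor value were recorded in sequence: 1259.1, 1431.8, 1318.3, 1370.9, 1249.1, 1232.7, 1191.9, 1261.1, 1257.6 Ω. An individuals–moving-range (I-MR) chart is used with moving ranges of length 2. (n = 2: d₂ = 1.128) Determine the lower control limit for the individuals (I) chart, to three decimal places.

1089.523

X̄ = (1259.1 + 1431.8 + 1318.3 + 1370.9 + 1249.1 + 1232.7 + 1191.9 + 1261.1 + 1257.6) / 9 = 1285.8333
Moving ranges: 172.7, 113.5, 52.6, 121.8, 16.4, 40.8, 69.2, 3.5; M̄R̄ = 590.5000 / 8 = 73.8125
LCL = X̄ − 3·M̄R̄/d₂ = 1285.8333 − 3 × 73.8125 / 1.128 = 1089.5235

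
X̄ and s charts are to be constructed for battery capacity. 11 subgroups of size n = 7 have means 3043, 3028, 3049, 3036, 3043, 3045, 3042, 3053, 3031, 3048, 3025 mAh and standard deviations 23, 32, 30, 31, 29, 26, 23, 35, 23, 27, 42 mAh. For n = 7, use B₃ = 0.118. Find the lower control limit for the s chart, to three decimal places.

s̄ = (23 + 32 + 30 + 31 + 29 + 26 + 23 + 35 + 23 + 27 + 42) / 11 = 29.1818
LCL_s = B₃·s̄ = 0.118 × 29.1818 = 3.4435

3.443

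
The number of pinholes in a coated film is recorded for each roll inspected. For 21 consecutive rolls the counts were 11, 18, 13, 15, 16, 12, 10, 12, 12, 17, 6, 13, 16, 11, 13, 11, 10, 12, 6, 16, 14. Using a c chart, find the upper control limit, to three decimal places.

c̄ = (11 + 18 + 13 + 15 + 16 + 12 + 10 + 12 + 12 + 17 + 6 + 13 + 16 + 11 + 13 + 11 + 10 + 12 + 6 + 16 + 14) / 21 = 264 / 21 = 12.5714
UCL = c̄ + 3√c̄ = 12.5714 + 3 × √12.5714 = 12.5714 + 3 × 3.5456 = 23.2083

23.208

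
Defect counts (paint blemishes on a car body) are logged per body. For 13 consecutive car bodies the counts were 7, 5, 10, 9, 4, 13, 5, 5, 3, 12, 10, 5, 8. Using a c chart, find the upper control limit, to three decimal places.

c̄ = (7 + 5 + 10 + 9 + 4 + 13 + 5 + 5 + 3 + 12 + 10 + 5 + 8) / 13 = 96 / 13 = 7.3846
UCL = c̄ + 3√c̄ = 7.3846 + 3 × √7.3846 = 7.3846 + 3 × 2.7175 = 15.5370

15.537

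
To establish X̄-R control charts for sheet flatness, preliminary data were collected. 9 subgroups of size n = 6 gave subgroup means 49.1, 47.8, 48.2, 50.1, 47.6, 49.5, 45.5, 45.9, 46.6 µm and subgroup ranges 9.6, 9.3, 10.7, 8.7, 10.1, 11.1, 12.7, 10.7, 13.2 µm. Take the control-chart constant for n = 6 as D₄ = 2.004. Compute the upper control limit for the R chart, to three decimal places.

R̄ = (9.6 + 9.3 + 10.7 + 8.7 + 10.1 + 11.1 + 12.7 + 10.7 + 13.2) / 9 = 96.1000 / 9 = 10.6778
UCL_R = D₄·R̄ = 2.004 × 10.6778 = 21.3983

21.398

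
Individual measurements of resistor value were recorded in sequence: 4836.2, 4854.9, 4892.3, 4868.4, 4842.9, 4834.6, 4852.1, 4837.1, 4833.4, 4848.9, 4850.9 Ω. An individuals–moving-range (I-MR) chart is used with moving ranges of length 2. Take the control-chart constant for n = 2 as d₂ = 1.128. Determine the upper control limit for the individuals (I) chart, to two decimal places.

4894.70

X̄ = (4836.2 + 4854.9 + 4892.3 + 4868.4 + 4842.9 + 4834.6 + 4852.1 + 4837.1 + 4833.4 + 4848.9 + 4850.9) / 11 = 4850.1545
Moving ranges: 18.7, 37.4, 23.9, 25.5, 8.3, 17.5, 15.0, 3.7, 15.5, 2.0; M̄R̄ = 167.5000 / 10 = 16.7500
UCL = X̄ + 3·M̄R̄/d₂ = 4850.1545 + 3 × 16.7500 / 1.128 = 4894.7024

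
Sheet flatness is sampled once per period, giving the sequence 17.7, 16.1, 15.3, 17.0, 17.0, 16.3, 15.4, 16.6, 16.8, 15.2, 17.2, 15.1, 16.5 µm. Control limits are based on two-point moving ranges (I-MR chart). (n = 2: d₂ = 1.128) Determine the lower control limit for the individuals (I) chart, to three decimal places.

X̄ = (17.7 + 16.1 + 15.3 + 17.0 + 17.0 + 16.3 + 15.4 + 16.6 + 16.8 + 15.2 + 17.2 + 15.1 + 16.5) / 13 = 16.3231
Moving ranges: 1.6, 0.8, 1.7, 0.0, 0.7, 0.9, 1.2, 0.2, 1.6, 2.0, 2.1, 1.4; M̄R̄ = 14.2000 / 12 = 1.1833
LCL = X̄ − 3·M̄R̄/d₂ = 16.3231 − 3 × 1.1833 / 1.128 = 13.1759

13.176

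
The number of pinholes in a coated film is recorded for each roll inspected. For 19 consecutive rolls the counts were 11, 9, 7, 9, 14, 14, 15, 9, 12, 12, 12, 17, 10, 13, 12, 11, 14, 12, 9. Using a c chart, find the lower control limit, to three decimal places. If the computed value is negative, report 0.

c̄ = (11 + 9 + 7 + 9 + 14 + 14 + 15 + 9 + 12 + 12 + 12 + 17 + 10 + 13 + 12 + 11 + 14 + 12 + 9) / 19 = 222 / 19 = 11.6842
LCL = c̄ − 3√c̄ = 11.6842 − 3 × 3.4182 = 1.4296

1.430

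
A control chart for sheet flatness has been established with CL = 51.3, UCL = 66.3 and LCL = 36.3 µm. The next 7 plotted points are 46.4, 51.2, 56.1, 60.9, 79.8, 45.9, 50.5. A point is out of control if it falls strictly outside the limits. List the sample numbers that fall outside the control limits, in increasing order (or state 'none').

5

Compare each point to [36.3, 66.3]: sample 5 = 79.8 > UCL.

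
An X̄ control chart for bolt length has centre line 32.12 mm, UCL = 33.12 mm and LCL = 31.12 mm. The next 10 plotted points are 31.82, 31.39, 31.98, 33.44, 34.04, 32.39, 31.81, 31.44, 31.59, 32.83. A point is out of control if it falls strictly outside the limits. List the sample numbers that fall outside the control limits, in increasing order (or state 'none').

Compare each point to [31.12, 33.12]: sample 4 = 33.44 > UCL; sample 5 = 34.04 > UCL.

4, 5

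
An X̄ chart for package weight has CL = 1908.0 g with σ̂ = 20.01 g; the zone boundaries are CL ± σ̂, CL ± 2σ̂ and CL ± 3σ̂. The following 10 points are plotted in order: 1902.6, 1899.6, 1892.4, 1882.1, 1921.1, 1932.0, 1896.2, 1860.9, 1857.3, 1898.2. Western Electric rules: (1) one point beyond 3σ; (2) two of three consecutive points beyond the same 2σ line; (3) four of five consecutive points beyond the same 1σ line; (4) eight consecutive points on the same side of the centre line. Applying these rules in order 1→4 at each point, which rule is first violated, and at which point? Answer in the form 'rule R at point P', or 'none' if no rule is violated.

Zone of each point (C = within 1σ̂, B = 1σ̂–2σ̂, A = 2σ̂–3σ̂, * = beyond 3σ̂; sign = side of CL): 1:-C, 2:-C, 3:-C, 4:-B, 5:+C, 6:+B, 7:-C, 8:-A, 9:-A, 10:-C
Rule 2 (two of three consecutive points beyond the same 2σ limit) is satisfied at point 9.

rule 2 at point 9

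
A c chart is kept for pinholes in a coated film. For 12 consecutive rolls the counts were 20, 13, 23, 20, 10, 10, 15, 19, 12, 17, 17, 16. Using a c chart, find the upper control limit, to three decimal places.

28.000

c̄ = (20 + 13 + 23 + 20 + 10 + 10 + 15 + 19 + 12 + 17 + 17 + 16) / 12 = 192 / 12 = 16.0000
UCL = c̄ + 3√c̄ = 16.0000 + 3 × √16.0000 = 16.0000 + 3 × 4.0000 = 28.0000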